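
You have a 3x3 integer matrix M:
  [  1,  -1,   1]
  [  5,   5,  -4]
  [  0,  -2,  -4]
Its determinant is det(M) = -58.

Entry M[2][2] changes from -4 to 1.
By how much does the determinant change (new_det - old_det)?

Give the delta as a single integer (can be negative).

Cofactor C_22 = 10
Entry delta = 1 - -4 = 5
Det delta = entry_delta * cofactor = 5 * 10 = 50

Answer: 50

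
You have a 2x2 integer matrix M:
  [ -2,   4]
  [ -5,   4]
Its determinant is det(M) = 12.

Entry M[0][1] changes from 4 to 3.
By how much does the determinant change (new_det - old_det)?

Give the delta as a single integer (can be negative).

Cofactor C_01 = 5
Entry delta = 3 - 4 = -1
Det delta = entry_delta * cofactor = -1 * 5 = -5

Answer: -5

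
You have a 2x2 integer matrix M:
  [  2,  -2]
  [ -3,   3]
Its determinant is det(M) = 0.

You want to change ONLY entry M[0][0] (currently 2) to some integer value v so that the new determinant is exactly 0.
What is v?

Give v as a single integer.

det is linear in entry M[0][0]: det = old_det + (v - 2) * C_00
Cofactor C_00 = 3
Want det = 0: 0 + (v - 2) * 3 = 0
  (v - 2) = 0 / 3 = 0
  v = 2 + (0) = 2

Answer: 2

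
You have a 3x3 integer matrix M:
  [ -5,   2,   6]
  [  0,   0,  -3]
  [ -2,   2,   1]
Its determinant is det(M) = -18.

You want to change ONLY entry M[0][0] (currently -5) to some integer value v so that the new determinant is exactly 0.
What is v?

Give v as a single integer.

det is linear in entry M[0][0]: det = old_det + (v - -5) * C_00
Cofactor C_00 = 6
Want det = 0: -18 + (v - -5) * 6 = 0
  (v - -5) = 18 / 6 = 3
  v = -5 + (3) = -2

Answer: -2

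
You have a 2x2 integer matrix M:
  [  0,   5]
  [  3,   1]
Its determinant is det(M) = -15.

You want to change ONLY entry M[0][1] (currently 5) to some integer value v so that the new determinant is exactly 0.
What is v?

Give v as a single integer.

Answer: 0

Derivation:
det is linear in entry M[0][1]: det = old_det + (v - 5) * C_01
Cofactor C_01 = -3
Want det = 0: -15 + (v - 5) * -3 = 0
  (v - 5) = 15 / -3 = -5
  v = 5 + (-5) = 0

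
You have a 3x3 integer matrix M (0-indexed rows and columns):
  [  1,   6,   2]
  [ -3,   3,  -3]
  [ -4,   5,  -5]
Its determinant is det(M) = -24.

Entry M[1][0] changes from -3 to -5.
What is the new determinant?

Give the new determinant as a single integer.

det is linear in row 1: changing M[1][0] by delta changes det by delta * cofactor(1,0).
Cofactor C_10 = (-1)^(1+0) * minor(1,0) = 40
Entry delta = -5 - -3 = -2
Det delta = -2 * 40 = -80
New det = -24 + -80 = -104

Answer: -104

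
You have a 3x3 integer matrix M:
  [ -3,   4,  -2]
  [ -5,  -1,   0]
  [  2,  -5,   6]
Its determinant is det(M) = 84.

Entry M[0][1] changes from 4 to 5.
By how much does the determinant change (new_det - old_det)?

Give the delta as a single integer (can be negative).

Answer: 30

Derivation:
Cofactor C_01 = 30
Entry delta = 5 - 4 = 1
Det delta = entry_delta * cofactor = 1 * 30 = 30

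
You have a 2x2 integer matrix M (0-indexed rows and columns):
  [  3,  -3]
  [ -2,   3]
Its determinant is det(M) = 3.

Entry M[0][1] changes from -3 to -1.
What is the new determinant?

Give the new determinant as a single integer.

Answer: 7

Derivation:
det is linear in row 0: changing M[0][1] by delta changes det by delta * cofactor(0,1).
Cofactor C_01 = (-1)^(0+1) * minor(0,1) = 2
Entry delta = -1 - -3 = 2
Det delta = 2 * 2 = 4
New det = 3 + 4 = 7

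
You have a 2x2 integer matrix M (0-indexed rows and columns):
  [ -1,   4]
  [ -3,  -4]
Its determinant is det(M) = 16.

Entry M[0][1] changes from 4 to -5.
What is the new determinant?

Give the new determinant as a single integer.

det is linear in row 0: changing M[0][1] by delta changes det by delta * cofactor(0,1).
Cofactor C_01 = (-1)^(0+1) * minor(0,1) = 3
Entry delta = -5 - 4 = -9
Det delta = -9 * 3 = -27
New det = 16 + -27 = -11

Answer: -11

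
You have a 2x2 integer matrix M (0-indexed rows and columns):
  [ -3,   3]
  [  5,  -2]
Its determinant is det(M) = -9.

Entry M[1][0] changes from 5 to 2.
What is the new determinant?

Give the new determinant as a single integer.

det is linear in row 1: changing M[1][0] by delta changes det by delta * cofactor(1,0).
Cofactor C_10 = (-1)^(1+0) * minor(1,0) = -3
Entry delta = 2 - 5 = -3
Det delta = -3 * -3 = 9
New det = -9 + 9 = 0

Answer: 0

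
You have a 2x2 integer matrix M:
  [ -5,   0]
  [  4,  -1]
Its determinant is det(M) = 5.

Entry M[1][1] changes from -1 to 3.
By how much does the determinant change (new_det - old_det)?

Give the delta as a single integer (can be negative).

Cofactor C_11 = -5
Entry delta = 3 - -1 = 4
Det delta = entry_delta * cofactor = 4 * -5 = -20

Answer: -20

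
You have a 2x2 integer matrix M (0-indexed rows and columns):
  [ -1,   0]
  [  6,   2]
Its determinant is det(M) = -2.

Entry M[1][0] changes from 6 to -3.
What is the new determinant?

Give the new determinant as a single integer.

Answer: -2

Derivation:
det is linear in row 1: changing M[1][0] by delta changes det by delta * cofactor(1,0).
Cofactor C_10 = (-1)^(1+0) * minor(1,0) = 0
Entry delta = -3 - 6 = -9
Det delta = -9 * 0 = 0
New det = -2 + 0 = -2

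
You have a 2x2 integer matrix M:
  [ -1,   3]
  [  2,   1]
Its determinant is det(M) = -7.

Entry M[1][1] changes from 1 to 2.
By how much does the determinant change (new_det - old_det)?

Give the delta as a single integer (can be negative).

Answer: -1

Derivation:
Cofactor C_11 = -1
Entry delta = 2 - 1 = 1
Det delta = entry_delta * cofactor = 1 * -1 = -1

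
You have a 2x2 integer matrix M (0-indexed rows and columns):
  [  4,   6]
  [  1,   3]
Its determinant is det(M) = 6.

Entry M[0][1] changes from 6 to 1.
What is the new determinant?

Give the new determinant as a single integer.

Answer: 11

Derivation:
det is linear in row 0: changing M[0][1] by delta changes det by delta * cofactor(0,1).
Cofactor C_01 = (-1)^(0+1) * minor(0,1) = -1
Entry delta = 1 - 6 = -5
Det delta = -5 * -1 = 5
New det = 6 + 5 = 11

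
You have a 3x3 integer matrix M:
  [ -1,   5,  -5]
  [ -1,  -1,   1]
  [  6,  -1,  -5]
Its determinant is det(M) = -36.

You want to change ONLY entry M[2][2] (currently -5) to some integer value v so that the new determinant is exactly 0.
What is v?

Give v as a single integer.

det is linear in entry M[2][2]: det = old_det + (v - -5) * C_22
Cofactor C_22 = 6
Want det = 0: -36 + (v - -5) * 6 = 0
  (v - -5) = 36 / 6 = 6
  v = -5 + (6) = 1

Answer: 1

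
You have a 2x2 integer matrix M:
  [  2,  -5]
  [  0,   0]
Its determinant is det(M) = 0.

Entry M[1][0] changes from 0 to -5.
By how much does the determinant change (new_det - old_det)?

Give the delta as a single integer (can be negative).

Answer: -25

Derivation:
Cofactor C_10 = 5
Entry delta = -5 - 0 = -5
Det delta = entry_delta * cofactor = -5 * 5 = -25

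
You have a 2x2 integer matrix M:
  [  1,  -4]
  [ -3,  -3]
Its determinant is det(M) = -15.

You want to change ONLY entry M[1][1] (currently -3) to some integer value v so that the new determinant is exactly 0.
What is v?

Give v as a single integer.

Answer: 12

Derivation:
det is linear in entry M[1][1]: det = old_det + (v - -3) * C_11
Cofactor C_11 = 1
Want det = 0: -15 + (v - -3) * 1 = 0
  (v - -3) = 15 / 1 = 15
  v = -3 + (15) = 12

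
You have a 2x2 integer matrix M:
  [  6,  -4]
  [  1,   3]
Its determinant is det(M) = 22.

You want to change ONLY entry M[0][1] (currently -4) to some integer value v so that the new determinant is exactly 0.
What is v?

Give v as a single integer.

Answer: 18

Derivation:
det is linear in entry M[0][1]: det = old_det + (v - -4) * C_01
Cofactor C_01 = -1
Want det = 0: 22 + (v - -4) * -1 = 0
  (v - -4) = -22 / -1 = 22
  v = -4 + (22) = 18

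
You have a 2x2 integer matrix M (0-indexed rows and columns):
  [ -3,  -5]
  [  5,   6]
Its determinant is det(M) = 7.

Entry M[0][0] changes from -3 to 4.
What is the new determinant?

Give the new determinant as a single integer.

Answer: 49

Derivation:
det is linear in row 0: changing M[0][0] by delta changes det by delta * cofactor(0,0).
Cofactor C_00 = (-1)^(0+0) * minor(0,0) = 6
Entry delta = 4 - -3 = 7
Det delta = 7 * 6 = 42
New det = 7 + 42 = 49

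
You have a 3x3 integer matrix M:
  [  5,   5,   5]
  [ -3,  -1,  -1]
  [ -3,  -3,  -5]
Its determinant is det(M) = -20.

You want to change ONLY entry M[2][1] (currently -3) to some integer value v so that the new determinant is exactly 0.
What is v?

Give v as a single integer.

Answer: -5

Derivation:
det is linear in entry M[2][1]: det = old_det + (v - -3) * C_21
Cofactor C_21 = -10
Want det = 0: -20 + (v - -3) * -10 = 0
  (v - -3) = 20 / -10 = -2
  v = -3 + (-2) = -5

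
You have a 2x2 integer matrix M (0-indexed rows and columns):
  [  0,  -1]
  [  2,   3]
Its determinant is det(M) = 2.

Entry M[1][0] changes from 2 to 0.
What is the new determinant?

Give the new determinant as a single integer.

det is linear in row 1: changing M[1][0] by delta changes det by delta * cofactor(1,0).
Cofactor C_10 = (-1)^(1+0) * minor(1,0) = 1
Entry delta = 0 - 2 = -2
Det delta = -2 * 1 = -2
New det = 2 + -2 = 0

Answer: 0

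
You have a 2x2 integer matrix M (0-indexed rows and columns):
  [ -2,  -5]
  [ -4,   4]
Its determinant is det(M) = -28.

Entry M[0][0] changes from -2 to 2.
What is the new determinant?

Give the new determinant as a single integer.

det is linear in row 0: changing M[0][0] by delta changes det by delta * cofactor(0,0).
Cofactor C_00 = (-1)^(0+0) * minor(0,0) = 4
Entry delta = 2 - -2 = 4
Det delta = 4 * 4 = 16
New det = -28 + 16 = -12

Answer: -12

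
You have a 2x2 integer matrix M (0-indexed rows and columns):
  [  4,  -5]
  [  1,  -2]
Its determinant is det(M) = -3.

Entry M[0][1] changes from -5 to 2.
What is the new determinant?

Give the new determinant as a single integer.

Answer: -10

Derivation:
det is linear in row 0: changing M[0][1] by delta changes det by delta * cofactor(0,1).
Cofactor C_01 = (-1)^(0+1) * minor(0,1) = -1
Entry delta = 2 - -5 = 7
Det delta = 7 * -1 = -7
New det = -3 + -7 = -10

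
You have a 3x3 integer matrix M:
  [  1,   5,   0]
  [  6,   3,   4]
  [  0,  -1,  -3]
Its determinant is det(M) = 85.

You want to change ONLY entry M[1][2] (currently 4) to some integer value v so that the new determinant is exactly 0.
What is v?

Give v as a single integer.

Answer: -81

Derivation:
det is linear in entry M[1][2]: det = old_det + (v - 4) * C_12
Cofactor C_12 = 1
Want det = 0: 85 + (v - 4) * 1 = 0
  (v - 4) = -85 / 1 = -85
  v = 4 + (-85) = -81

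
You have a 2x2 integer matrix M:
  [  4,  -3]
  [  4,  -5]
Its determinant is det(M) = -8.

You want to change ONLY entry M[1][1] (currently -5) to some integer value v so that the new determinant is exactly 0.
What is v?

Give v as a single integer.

det is linear in entry M[1][1]: det = old_det + (v - -5) * C_11
Cofactor C_11 = 4
Want det = 0: -8 + (v - -5) * 4 = 0
  (v - -5) = 8 / 4 = 2
  v = -5 + (2) = -3

Answer: -3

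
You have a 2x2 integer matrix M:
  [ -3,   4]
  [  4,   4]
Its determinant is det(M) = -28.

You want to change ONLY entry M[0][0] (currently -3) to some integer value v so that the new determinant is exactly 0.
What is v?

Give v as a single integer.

det is linear in entry M[0][0]: det = old_det + (v - -3) * C_00
Cofactor C_00 = 4
Want det = 0: -28 + (v - -3) * 4 = 0
  (v - -3) = 28 / 4 = 7
  v = -3 + (7) = 4

Answer: 4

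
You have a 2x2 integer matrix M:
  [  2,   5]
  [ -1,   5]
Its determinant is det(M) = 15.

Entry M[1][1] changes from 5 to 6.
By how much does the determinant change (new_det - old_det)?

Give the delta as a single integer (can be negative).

Answer: 2

Derivation:
Cofactor C_11 = 2
Entry delta = 6 - 5 = 1
Det delta = entry_delta * cofactor = 1 * 2 = 2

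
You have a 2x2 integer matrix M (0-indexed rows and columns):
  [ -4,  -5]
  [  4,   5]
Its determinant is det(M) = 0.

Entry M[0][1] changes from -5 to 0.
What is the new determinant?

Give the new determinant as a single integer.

det is linear in row 0: changing M[0][1] by delta changes det by delta * cofactor(0,1).
Cofactor C_01 = (-1)^(0+1) * minor(0,1) = -4
Entry delta = 0 - -5 = 5
Det delta = 5 * -4 = -20
New det = 0 + -20 = -20

Answer: -20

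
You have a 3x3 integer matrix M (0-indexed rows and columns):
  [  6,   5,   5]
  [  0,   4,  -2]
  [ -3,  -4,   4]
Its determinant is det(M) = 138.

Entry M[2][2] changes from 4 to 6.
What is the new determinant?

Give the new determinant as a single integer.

det is linear in row 2: changing M[2][2] by delta changes det by delta * cofactor(2,2).
Cofactor C_22 = (-1)^(2+2) * minor(2,2) = 24
Entry delta = 6 - 4 = 2
Det delta = 2 * 24 = 48
New det = 138 + 48 = 186

Answer: 186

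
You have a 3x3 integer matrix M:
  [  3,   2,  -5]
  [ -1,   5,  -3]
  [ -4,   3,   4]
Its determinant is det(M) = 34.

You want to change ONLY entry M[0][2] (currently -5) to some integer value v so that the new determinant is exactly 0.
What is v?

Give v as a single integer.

det is linear in entry M[0][2]: det = old_det + (v - -5) * C_02
Cofactor C_02 = 17
Want det = 0: 34 + (v - -5) * 17 = 0
  (v - -5) = -34 / 17 = -2
  v = -5 + (-2) = -7

Answer: -7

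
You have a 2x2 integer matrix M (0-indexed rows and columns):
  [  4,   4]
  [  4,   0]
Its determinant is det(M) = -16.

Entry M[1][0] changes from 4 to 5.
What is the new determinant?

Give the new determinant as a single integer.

det is linear in row 1: changing M[1][0] by delta changes det by delta * cofactor(1,0).
Cofactor C_10 = (-1)^(1+0) * minor(1,0) = -4
Entry delta = 5 - 4 = 1
Det delta = 1 * -4 = -4
New det = -16 + -4 = -20

Answer: -20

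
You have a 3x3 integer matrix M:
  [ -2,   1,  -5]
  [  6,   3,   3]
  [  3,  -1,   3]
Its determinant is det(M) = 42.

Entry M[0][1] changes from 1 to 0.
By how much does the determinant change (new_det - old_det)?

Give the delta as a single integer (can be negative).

Cofactor C_01 = -9
Entry delta = 0 - 1 = -1
Det delta = entry_delta * cofactor = -1 * -9 = 9

Answer: 9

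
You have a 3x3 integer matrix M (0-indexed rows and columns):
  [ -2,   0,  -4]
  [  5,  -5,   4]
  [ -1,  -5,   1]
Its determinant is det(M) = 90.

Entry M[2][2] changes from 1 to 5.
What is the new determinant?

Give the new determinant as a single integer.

det is linear in row 2: changing M[2][2] by delta changes det by delta * cofactor(2,2).
Cofactor C_22 = (-1)^(2+2) * minor(2,2) = 10
Entry delta = 5 - 1 = 4
Det delta = 4 * 10 = 40
New det = 90 + 40 = 130

Answer: 130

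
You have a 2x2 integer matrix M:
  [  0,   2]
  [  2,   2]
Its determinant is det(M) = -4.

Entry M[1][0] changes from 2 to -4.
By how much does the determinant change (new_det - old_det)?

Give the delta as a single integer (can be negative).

Answer: 12

Derivation:
Cofactor C_10 = -2
Entry delta = -4 - 2 = -6
Det delta = entry_delta * cofactor = -6 * -2 = 12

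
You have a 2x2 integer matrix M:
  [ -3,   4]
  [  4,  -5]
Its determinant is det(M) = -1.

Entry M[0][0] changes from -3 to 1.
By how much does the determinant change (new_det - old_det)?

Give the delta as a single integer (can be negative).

Cofactor C_00 = -5
Entry delta = 1 - -3 = 4
Det delta = entry_delta * cofactor = 4 * -5 = -20

Answer: -20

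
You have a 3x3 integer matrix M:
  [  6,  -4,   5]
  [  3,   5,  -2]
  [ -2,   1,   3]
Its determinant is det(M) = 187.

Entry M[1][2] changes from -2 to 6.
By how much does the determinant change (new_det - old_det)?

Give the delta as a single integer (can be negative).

Cofactor C_12 = 2
Entry delta = 6 - -2 = 8
Det delta = entry_delta * cofactor = 8 * 2 = 16

Answer: 16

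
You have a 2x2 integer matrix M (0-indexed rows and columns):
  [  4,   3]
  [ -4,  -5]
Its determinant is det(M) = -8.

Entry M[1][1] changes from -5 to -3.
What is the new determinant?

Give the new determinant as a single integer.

det is linear in row 1: changing M[1][1] by delta changes det by delta * cofactor(1,1).
Cofactor C_11 = (-1)^(1+1) * minor(1,1) = 4
Entry delta = -3 - -5 = 2
Det delta = 2 * 4 = 8
New det = -8 + 8 = 0

Answer: 0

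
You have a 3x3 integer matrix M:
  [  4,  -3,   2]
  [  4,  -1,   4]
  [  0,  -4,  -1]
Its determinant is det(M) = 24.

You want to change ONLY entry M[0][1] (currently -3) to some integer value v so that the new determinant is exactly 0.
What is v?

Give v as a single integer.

Answer: -9

Derivation:
det is linear in entry M[0][1]: det = old_det + (v - -3) * C_01
Cofactor C_01 = 4
Want det = 0: 24 + (v - -3) * 4 = 0
  (v - -3) = -24 / 4 = -6
  v = -3 + (-6) = -9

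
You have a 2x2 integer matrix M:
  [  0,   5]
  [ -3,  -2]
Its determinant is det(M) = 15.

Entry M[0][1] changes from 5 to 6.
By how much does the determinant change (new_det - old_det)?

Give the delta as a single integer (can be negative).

Answer: 3

Derivation:
Cofactor C_01 = 3
Entry delta = 6 - 5 = 1
Det delta = entry_delta * cofactor = 1 * 3 = 3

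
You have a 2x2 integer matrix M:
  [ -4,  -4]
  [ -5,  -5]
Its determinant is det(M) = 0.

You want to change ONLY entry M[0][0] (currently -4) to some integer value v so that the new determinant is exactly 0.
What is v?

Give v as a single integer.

det is linear in entry M[0][0]: det = old_det + (v - -4) * C_00
Cofactor C_00 = -5
Want det = 0: 0 + (v - -4) * -5 = 0
  (v - -4) = 0 / -5 = 0
  v = -4 + (0) = -4

Answer: -4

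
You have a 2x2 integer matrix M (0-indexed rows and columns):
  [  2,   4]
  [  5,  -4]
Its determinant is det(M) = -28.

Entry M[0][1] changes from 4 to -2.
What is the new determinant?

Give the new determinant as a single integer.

Answer: 2

Derivation:
det is linear in row 0: changing M[0][1] by delta changes det by delta * cofactor(0,1).
Cofactor C_01 = (-1)^(0+1) * minor(0,1) = -5
Entry delta = -2 - 4 = -6
Det delta = -6 * -5 = 30
New det = -28 + 30 = 2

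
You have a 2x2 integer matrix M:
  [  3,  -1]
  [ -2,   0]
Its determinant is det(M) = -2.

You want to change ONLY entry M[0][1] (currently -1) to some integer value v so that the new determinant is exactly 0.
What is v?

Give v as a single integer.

det is linear in entry M[0][1]: det = old_det + (v - -1) * C_01
Cofactor C_01 = 2
Want det = 0: -2 + (v - -1) * 2 = 0
  (v - -1) = 2 / 2 = 1
  v = -1 + (1) = 0

Answer: 0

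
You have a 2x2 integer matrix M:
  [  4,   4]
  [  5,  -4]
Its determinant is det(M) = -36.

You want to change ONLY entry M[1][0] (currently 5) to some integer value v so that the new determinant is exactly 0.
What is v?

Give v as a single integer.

det is linear in entry M[1][0]: det = old_det + (v - 5) * C_10
Cofactor C_10 = -4
Want det = 0: -36 + (v - 5) * -4 = 0
  (v - 5) = 36 / -4 = -9
  v = 5 + (-9) = -4

Answer: -4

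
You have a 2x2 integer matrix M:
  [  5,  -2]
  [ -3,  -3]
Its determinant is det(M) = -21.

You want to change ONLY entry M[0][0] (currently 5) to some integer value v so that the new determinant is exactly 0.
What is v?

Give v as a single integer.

Answer: -2

Derivation:
det is linear in entry M[0][0]: det = old_det + (v - 5) * C_00
Cofactor C_00 = -3
Want det = 0: -21 + (v - 5) * -3 = 0
  (v - 5) = 21 / -3 = -7
  v = 5 + (-7) = -2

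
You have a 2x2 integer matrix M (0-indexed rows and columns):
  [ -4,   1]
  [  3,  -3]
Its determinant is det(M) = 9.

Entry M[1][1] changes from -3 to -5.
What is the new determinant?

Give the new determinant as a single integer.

Answer: 17

Derivation:
det is linear in row 1: changing M[1][1] by delta changes det by delta * cofactor(1,1).
Cofactor C_11 = (-1)^(1+1) * minor(1,1) = -4
Entry delta = -5 - -3 = -2
Det delta = -2 * -4 = 8
New det = 9 + 8 = 17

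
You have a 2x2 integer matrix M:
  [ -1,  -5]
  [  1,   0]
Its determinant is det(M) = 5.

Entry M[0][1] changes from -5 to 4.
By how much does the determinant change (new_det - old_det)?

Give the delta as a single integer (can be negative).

Answer: -9

Derivation:
Cofactor C_01 = -1
Entry delta = 4 - -5 = 9
Det delta = entry_delta * cofactor = 9 * -1 = -9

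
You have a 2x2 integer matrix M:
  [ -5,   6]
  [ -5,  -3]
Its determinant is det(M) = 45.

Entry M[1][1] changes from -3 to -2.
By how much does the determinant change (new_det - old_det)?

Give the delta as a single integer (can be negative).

Cofactor C_11 = -5
Entry delta = -2 - -3 = 1
Det delta = entry_delta * cofactor = 1 * -5 = -5

Answer: -5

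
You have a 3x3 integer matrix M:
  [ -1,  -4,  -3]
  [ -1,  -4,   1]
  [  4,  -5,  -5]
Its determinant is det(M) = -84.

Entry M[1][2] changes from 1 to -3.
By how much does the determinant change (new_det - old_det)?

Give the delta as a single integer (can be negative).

Cofactor C_12 = -21
Entry delta = -3 - 1 = -4
Det delta = entry_delta * cofactor = -4 * -21 = 84

Answer: 84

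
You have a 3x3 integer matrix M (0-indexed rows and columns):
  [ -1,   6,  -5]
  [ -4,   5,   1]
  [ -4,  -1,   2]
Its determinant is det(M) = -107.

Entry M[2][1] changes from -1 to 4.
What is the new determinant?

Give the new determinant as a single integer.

Answer: -2

Derivation:
det is linear in row 2: changing M[2][1] by delta changes det by delta * cofactor(2,1).
Cofactor C_21 = (-1)^(2+1) * minor(2,1) = 21
Entry delta = 4 - -1 = 5
Det delta = 5 * 21 = 105
New det = -107 + 105 = -2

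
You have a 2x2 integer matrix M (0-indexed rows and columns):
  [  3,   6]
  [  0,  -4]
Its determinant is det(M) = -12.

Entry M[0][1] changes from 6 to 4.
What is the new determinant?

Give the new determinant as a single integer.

Answer: -12

Derivation:
det is linear in row 0: changing M[0][1] by delta changes det by delta * cofactor(0,1).
Cofactor C_01 = (-1)^(0+1) * minor(0,1) = 0
Entry delta = 4 - 6 = -2
Det delta = -2 * 0 = 0
New det = -12 + 0 = -12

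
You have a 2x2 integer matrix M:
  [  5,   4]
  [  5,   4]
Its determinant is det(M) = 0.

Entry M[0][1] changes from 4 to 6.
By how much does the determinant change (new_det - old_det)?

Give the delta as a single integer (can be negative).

Answer: -10

Derivation:
Cofactor C_01 = -5
Entry delta = 6 - 4 = 2
Det delta = entry_delta * cofactor = 2 * -5 = -10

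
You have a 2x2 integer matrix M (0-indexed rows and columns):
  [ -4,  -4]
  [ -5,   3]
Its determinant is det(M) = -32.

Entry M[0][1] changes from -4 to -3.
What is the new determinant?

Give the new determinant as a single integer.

Answer: -27

Derivation:
det is linear in row 0: changing M[0][1] by delta changes det by delta * cofactor(0,1).
Cofactor C_01 = (-1)^(0+1) * minor(0,1) = 5
Entry delta = -3 - -4 = 1
Det delta = 1 * 5 = 5
New det = -32 + 5 = -27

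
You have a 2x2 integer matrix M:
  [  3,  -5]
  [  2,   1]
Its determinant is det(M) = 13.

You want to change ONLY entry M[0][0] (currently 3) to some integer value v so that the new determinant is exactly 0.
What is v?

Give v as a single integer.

Answer: -10

Derivation:
det is linear in entry M[0][0]: det = old_det + (v - 3) * C_00
Cofactor C_00 = 1
Want det = 0: 13 + (v - 3) * 1 = 0
  (v - 3) = -13 / 1 = -13
  v = 3 + (-13) = -10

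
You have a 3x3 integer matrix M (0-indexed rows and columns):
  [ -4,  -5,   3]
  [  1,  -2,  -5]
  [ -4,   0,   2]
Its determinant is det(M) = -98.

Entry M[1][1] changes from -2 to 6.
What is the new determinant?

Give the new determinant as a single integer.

det is linear in row 1: changing M[1][1] by delta changes det by delta * cofactor(1,1).
Cofactor C_11 = (-1)^(1+1) * minor(1,1) = 4
Entry delta = 6 - -2 = 8
Det delta = 8 * 4 = 32
New det = -98 + 32 = -66

Answer: -66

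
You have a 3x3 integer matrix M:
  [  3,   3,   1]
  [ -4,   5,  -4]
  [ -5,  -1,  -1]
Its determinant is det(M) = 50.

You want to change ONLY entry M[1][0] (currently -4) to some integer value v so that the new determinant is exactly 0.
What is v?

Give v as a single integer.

det is linear in entry M[1][0]: det = old_det + (v - -4) * C_10
Cofactor C_10 = 2
Want det = 0: 50 + (v - -4) * 2 = 0
  (v - -4) = -50 / 2 = -25
  v = -4 + (-25) = -29

Answer: -29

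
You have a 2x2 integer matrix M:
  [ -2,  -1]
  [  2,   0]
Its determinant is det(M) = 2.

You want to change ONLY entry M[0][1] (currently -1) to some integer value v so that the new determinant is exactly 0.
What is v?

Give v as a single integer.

Answer: 0

Derivation:
det is linear in entry M[0][1]: det = old_det + (v - -1) * C_01
Cofactor C_01 = -2
Want det = 0: 2 + (v - -1) * -2 = 0
  (v - -1) = -2 / -2 = 1
  v = -1 + (1) = 0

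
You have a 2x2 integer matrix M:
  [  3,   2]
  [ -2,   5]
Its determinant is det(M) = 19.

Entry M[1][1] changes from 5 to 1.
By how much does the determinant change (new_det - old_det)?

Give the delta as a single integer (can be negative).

Cofactor C_11 = 3
Entry delta = 1 - 5 = -4
Det delta = entry_delta * cofactor = -4 * 3 = -12

Answer: -12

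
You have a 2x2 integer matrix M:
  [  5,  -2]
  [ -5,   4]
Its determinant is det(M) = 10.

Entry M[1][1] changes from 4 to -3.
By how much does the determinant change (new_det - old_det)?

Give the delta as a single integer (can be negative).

Answer: -35

Derivation:
Cofactor C_11 = 5
Entry delta = -3 - 4 = -7
Det delta = entry_delta * cofactor = -7 * 5 = -35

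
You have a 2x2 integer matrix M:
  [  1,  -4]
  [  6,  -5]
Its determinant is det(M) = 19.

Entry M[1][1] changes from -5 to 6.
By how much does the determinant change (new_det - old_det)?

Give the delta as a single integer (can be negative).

Cofactor C_11 = 1
Entry delta = 6 - -5 = 11
Det delta = entry_delta * cofactor = 11 * 1 = 11

Answer: 11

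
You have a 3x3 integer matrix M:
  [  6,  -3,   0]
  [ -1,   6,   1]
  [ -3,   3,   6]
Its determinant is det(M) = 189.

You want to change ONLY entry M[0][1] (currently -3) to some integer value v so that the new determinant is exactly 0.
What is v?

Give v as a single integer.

det is linear in entry M[0][1]: det = old_det + (v - -3) * C_01
Cofactor C_01 = 3
Want det = 0: 189 + (v - -3) * 3 = 0
  (v - -3) = -189 / 3 = -63
  v = -3 + (-63) = -66

Answer: -66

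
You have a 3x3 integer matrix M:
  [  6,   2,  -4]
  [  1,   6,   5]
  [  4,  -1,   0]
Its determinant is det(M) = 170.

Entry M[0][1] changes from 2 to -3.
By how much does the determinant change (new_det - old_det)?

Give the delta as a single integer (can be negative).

Cofactor C_01 = 20
Entry delta = -3 - 2 = -5
Det delta = entry_delta * cofactor = -5 * 20 = -100

Answer: -100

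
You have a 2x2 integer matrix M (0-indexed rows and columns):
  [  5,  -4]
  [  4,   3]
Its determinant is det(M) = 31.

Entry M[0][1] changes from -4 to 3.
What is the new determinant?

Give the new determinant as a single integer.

Answer: 3

Derivation:
det is linear in row 0: changing M[0][1] by delta changes det by delta * cofactor(0,1).
Cofactor C_01 = (-1)^(0+1) * minor(0,1) = -4
Entry delta = 3 - -4 = 7
Det delta = 7 * -4 = -28
New det = 31 + -28 = 3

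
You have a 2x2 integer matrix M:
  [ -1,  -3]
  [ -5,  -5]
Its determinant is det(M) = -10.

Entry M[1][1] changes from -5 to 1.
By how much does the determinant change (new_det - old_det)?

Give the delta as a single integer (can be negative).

Cofactor C_11 = -1
Entry delta = 1 - -5 = 6
Det delta = entry_delta * cofactor = 6 * -1 = -6

Answer: -6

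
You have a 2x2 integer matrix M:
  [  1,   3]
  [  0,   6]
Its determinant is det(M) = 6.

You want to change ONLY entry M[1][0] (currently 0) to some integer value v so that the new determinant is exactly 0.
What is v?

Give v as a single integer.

det is linear in entry M[1][0]: det = old_det + (v - 0) * C_10
Cofactor C_10 = -3
Want det = 0: 6 + (v - 0) * -3 = 0
  (v - 0) = -6 / -3 = 2
  v = 0 + (2) = 2

Answer: 2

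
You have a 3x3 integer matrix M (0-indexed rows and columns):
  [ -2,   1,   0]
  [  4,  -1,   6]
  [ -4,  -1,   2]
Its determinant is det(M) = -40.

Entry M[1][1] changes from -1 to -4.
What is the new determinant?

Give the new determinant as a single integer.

Answer: -28

Derivation:
det is linear in row 1: changing M[1][1] by delta changes det by delta * cofactor(1,1).
Cofactor C_11 = (-1)^(1+1) * minor(1,1) = -4
Entry delta = -4 - -1 = -3
Det delta = -3 * -4 = 12
New det = -40 + 12 = -28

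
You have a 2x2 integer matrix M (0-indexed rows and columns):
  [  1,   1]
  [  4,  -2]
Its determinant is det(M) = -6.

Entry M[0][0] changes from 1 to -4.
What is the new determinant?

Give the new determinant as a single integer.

det is linear in row 0: changing M[0][0] by delta changes det by delta * cofactor(0,0).
Cofactor C_00 = (-1)^(0+0) * minor(0,0) = -2
Entry delta = -4 - 1 = -5
Det delta = -5 * -2 = 10
New det = -6 + 10 = 4

Answer: 4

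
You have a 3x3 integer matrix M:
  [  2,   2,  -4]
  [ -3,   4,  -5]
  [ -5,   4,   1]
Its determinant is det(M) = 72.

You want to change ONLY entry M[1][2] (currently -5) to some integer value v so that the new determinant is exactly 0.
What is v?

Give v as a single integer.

Answer: -1

Derivation:
det is linear in entry M[1][2]: det = old_det + (v - -5) * C_12
Cofactor C_12 = -18
Want det = 0: 72 + (v - -5) * -18 = 0
  (v - -5) = -72 / -18 = 4
  v = -5 + (4) = -1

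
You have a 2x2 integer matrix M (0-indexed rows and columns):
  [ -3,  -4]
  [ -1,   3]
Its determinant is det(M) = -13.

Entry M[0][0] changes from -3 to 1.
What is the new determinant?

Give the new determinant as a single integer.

Answer: -1

Derivation:
det is linear in row 0: changing M[0][0] by delta changes det by delta * cofactor(0,0).
Cofactor C_00 = (-1)^(0+0) * minor(0,0) = 3
Entry delta = 1 - -3 = 4
Det delta = 4 * 3 = 12
New det = -13 + 12 = -1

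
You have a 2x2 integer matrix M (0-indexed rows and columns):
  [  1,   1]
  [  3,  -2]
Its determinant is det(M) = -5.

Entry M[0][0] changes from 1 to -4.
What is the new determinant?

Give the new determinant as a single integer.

det is linear in row 0: changing M[0][0] by delta changes det by delta * cofactor(0,0).
Cofactor C_00 = (-1)^(0+0) * minor(0,0) = -2
Entry delta = -4 - 1 = -5
Det delta = -5 * -2 = 10
New det = -5 + 10 = 5

Answer: 5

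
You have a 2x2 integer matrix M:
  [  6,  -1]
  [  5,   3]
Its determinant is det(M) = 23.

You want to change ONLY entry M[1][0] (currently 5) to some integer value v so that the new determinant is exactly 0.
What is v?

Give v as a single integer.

Answer: -18

Derivation:
det is linear in entry M[1][0]: det = old_det + (v - 5) * C_10
Cofactor C_10 = 1
Want det = 0: 23 + (v - 5) * 1 = 0
  (v - 5) = -23 / 1 = -23
  v = 5 + (-23) = -18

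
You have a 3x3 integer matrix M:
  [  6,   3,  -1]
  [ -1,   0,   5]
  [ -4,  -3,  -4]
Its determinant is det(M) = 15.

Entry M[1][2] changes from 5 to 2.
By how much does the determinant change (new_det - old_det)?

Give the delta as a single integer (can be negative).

Cofactor C_12 = 6
Entry delta = 2 - 5 = -3
Det delta = entry_delta * cofactor = -3 * 6 = -18

Answer: -18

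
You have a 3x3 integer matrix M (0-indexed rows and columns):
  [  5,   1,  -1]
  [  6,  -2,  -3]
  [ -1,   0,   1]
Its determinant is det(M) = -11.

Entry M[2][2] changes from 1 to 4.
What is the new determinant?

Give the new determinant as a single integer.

Answer: -59

Derivation:
det is linear in row 2: changing M[2][2] by delta changes det by delta * cofactor(2,2).
Cofactor C_22 = (-1)^(2+2) * minor(2,2) = -16
Entry delta = 4 - 1 = 3
Det delta = 3 * -16 = -48
New det = -11 + -48 = -59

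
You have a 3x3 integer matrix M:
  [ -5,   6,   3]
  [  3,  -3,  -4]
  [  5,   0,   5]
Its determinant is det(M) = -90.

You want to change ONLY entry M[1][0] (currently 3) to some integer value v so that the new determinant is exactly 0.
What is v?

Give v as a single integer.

Answer: 0

Derivation:
det is linear in entry M[1][0]: det = old_det + (v - 3) * C_10
Cofactor C_10 = -30
Want det = 0: -90 + (v - 3) * -30 = 0
  (v - 3) = 90 / -30 = -3
  v = 3 + (-3) = 0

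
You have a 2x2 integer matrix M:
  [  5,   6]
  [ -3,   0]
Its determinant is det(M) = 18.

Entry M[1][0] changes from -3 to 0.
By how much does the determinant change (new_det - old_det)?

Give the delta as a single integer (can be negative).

Answer: -18

Derivation:
Cofactor C_10 = -6
Entry delta = 0 - -3 = 3
Det delta = entry_delta * cofactor = 3 * -6 = -18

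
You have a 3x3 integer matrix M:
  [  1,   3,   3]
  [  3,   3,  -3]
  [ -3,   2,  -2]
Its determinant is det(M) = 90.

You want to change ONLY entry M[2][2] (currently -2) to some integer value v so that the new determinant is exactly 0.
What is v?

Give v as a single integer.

Answer: 13

Derivation:
det is linear in entry M[2][2]: det = old_det + (v - -2) * C_22
Cofactor C_22 = -6
Want det = 0: 90 + (v - -2) * -6 = 0
  (v - -2) = -90 / -6 = 15
  v = -2 + (15) = 13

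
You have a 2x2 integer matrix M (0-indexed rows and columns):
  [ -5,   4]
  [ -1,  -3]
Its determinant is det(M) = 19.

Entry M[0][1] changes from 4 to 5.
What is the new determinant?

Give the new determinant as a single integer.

Answer: 20

Derivation:
det is linear in row 0: changing M[0][1] by delta changes det by delta * cofactor(0,1).
Cofactor C_01 = (-1)^(0+1) * minor(0,1) = 1
Entry delta = 5 - 4 = 1
Det delta = 1 * 1 = 1
New det = 19 + 1 = 20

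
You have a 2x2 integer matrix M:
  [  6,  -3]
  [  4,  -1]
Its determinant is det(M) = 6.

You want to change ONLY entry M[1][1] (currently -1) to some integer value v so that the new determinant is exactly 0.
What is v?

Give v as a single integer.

Answer: -2

Derivation:
det is linear in entry M[1][1]: det = old_det + (v - -1) * C_11
Cofactor C_11 = 6
Want det = 0: 6 + (v - -1) * 6 = 0
  (v - -1) = -6 / 6 = -1
  v = -1 + (-1) = -2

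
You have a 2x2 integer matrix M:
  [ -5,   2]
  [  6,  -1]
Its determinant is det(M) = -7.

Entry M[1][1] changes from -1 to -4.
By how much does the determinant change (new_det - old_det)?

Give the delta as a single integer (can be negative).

Answer: 15

Derivation:
Cofactor C_11 = -5
Entry delta = -4 - -1 = -3
Det delta = entry_delta * cofactor = -3 * -5 = 15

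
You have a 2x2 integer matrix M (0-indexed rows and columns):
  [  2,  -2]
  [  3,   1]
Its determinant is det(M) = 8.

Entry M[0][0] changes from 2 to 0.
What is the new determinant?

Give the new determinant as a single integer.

det is linear in row 0: changing M[0][0] by delta changes det by delta * cofactor(0,0).
Cofactor C_00 = (-1)^(0+0) * minor(0,0) = 1
Entry delta = 0 - 2 = -2
Det delta = -2 * 1 = -2
New det = 8 + -2 = 6

Answer: 6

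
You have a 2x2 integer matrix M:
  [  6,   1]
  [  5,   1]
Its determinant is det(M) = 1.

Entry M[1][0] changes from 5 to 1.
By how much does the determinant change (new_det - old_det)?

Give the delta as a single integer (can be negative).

Answer: 4

Derivation:
Cofactor C_10 = -1
Entry delta = 1 - 5 = -4
Det delta = entry_delta * cofactor = -4 * -1 = 4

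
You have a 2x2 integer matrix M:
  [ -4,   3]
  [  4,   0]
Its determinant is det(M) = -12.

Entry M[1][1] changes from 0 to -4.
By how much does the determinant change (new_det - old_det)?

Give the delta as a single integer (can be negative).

Answer: 16

Derivation:
Cofactor C_11 = -4
Entry delta = -4 - 0 = -4
Det delta = entry_delta * cofactor = -4 * -4 = 16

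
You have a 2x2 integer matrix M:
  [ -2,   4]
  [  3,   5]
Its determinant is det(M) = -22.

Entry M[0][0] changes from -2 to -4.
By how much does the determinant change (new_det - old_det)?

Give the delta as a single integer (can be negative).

Cofactor C_00 = 5
Entry delta = -4 - -2 = -2
Det delta = entry_delta * cofactor = -2 * 5 = -10

Answer: -10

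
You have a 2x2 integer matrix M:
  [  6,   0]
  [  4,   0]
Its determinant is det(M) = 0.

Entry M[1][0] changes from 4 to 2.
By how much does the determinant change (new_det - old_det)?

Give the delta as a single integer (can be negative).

Cofactor C_10 = 0
Entry delta = 2 - 4 = -2
Det delta = entry_delta * cofactor = -2 * 0 = 0

Answer: 0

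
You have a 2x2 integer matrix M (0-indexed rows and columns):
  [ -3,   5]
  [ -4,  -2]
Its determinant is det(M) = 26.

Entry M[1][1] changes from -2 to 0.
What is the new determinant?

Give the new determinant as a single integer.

det is linear in row 1: changing M[1][1] by delta changes det by delta * cofactor(1,1).
Cofactor C_11 = (-1)^(1+1) * minor(1,1) = -3
Entry delta = 0 - -2 = 2
Det delta = 2 * -3 = -6
New det = 26 + -6 = 20

Answer: 20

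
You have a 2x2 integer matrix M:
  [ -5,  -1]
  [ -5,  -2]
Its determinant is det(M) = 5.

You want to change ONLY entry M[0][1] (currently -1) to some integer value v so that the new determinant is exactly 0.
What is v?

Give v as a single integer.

Answer: -2

Derivation:
det is linear in entry M[0][1]: det = old_det + (v - -1) * C_01
Cofactor C_01 = 5
Want det = 0: 5 + (v - -1) * 5 = 0
  (v - -1) = -5 / 5 = -1
  v = -1 + (-1) = -2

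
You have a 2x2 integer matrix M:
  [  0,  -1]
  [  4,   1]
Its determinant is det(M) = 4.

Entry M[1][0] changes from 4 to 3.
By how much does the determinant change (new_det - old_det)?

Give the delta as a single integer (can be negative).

Cofactor C_10 = 1
Entry delta = 3 - 4 = -1
Det delta = entry_delta * cofactor = -1 * 1 = -1

Answer: -1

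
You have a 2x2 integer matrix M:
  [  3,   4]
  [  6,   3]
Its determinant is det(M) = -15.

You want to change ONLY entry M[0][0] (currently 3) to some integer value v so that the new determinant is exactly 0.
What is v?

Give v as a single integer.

Answer: 8

Derivation:
det is linear in entry M[0][0]: det = old_det + (v - 3) * C_00
Cofactor C_00 = 3
Want det = 0: -15 + (v - 3) * 3 = 0
  (v - 3) = 15 / 3 = 5
  v = 3 + (5) = 8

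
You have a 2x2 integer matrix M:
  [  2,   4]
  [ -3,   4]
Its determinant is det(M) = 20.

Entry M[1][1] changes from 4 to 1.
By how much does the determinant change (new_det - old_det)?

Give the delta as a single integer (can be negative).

Cofactor C_11 = 2
Entry delta = 1 - 4 = -3
Det delta = entry_delta * cofactor = -3 * 2 = -6

Answer: -6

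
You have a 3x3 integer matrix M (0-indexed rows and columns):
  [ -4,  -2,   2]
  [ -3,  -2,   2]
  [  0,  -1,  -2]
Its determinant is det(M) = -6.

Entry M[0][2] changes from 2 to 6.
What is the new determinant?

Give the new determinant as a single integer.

Answer: 6

Derivation:
det is linear in row 0: changing M[0][2] by delta changes det by delta * cofactor(0,2).
Cofactor C_02 = (-1)^(0+2) * minor(0,2) = 3
Entry delta = 6 - 2 = 4
Det delta = 4 * 3 = 12
New det = -6 + 12 = 6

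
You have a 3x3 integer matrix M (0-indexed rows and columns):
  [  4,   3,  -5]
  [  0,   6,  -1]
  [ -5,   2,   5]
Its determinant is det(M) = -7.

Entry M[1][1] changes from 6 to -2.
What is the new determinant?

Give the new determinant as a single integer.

det is linear in row 1: changing M[1][1] by delta changes det by delta * cofactor(1,1).
Cofactor C_11 = (-1)^(1+1) * minor(1,1) = -5
Entry delta = -2 - 6 = -8
Det delta = -8 * -5 = 40
New det = -7 + 40 = 33

Answer: 33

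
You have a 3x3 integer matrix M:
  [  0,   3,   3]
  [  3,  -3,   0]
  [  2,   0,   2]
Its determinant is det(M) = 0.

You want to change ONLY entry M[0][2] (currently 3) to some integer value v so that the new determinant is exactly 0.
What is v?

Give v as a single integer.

Answer: 3

Derivation:
det is linear in entry M[0][2]: det = old_det + (v - 3) * C_02
Cofactor C_02 = 6
Want det = 0: 0 + (v - 3) * 6 = 0
  (v - 3) = 0 / 6 = 0
  v = 3 + (0) = 3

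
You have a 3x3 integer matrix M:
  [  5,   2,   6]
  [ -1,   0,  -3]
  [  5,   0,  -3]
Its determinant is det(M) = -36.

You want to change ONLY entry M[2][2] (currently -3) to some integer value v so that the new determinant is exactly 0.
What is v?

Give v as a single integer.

Answer: 15

Derivation:
det is linear in entry M[2][2]: det = old_det + (v - -3) * C_22
Cofactor C_22 = 2
Want det = 0: -36 + (v - -3) * 2 = 0
  (v - -3) = 36 / 2 = 18
  v = -3 + (18) = 15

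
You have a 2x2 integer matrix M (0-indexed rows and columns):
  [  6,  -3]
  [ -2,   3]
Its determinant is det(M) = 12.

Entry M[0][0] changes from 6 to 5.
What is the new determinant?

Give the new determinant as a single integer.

Answer: 9

Derivation:
det is linear in row 0: changing M[0][0] by delta changes det by delta * cofactor(0,0).
Cofactor C_00 = (-1)^(0+0) * minor(0,0) = 3
Entry delta = 5 - 6 = -1
Det delta = -1 * 3 = -3
New det = 12 + -3 = 9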